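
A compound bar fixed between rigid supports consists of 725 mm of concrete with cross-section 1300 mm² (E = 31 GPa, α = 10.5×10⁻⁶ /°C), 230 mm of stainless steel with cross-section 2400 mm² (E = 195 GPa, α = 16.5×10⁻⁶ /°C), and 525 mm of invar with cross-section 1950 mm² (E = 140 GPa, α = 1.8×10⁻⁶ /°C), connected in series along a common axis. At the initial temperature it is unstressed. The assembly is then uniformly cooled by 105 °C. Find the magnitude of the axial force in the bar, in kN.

If the supports were absent, the total length change would be Σ αᵢΔT Lᵢ = 10.5×10⁻⁶×105×725 + 16.5×10⁻⁶×105×230 + 1.8×10⁻⁶×105×525 = 1.297 mm.
Since the ends are fixed, an axial force P builds up, equal in every segment, with P · Σ Lᵢ/(AᵢEᵢ) = δ_free.
The series flexibility is Σ Lᵢ/(AᵢEᵢ) = 725/(1300×31×10³) + 230/(2400×195×10³) + 525/(1950×140×10³) = 2.04×10⁻⁵ mm/N.
P = 1.297 / 2.04×10⁻⁵ = 63560 N = 63.56 kN, tensile.

P ≈ 63.6 kN (tensile)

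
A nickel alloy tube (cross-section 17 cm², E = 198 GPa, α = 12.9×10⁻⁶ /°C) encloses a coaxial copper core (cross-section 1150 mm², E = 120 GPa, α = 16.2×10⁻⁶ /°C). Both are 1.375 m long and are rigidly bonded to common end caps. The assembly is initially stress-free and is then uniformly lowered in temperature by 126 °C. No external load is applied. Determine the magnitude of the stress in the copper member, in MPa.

σ ≈ 35.4 MPa (tensile)

The copper has the larger α, so on cooling it would change length more than the nickel alloy if both were free. The rigid plates force a common final length, so the copper is put into tension and the nickel alloy into compression, with equal and opposite forces P (no external load).
Equating the net (thermal + elastic) strains gives |α₁ − α₂|·ΔT = P·[1/(A₁E₁) + 1/(A₂E₂)].
|α₁ − α₂|·ΔT = 3.3×10⁻⁶ × 126 = 0.0004158.
1/(A₁E₁) + 1/(A₂E₂) = 1/(1700×198×10³) + 1/(1150×120×10³) = 1.022×10⁻⁸ N⁻¹.
P = 0.0004158 / 1.022×10⁻⁸ = 40700 N = 40.7 kN.
σ_{copper} = P/A₂ = 40700/1150 = 35.39 MPa, tensile.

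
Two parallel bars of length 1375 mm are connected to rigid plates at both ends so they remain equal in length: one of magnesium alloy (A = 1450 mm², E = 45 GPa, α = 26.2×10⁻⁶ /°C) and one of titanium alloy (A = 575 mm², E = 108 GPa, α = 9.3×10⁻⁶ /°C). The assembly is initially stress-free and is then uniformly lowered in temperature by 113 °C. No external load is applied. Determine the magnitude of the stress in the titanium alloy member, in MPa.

σ ≈ 106 MPa (compressive)

Equilibrium of a rigid end plate with no external load gives equal and opposite internal forces ±P in the two members. Since α_{magnesium alloy} > α_{titanium alloy}, cooling drives the magnesium alloy into tension and the titanium alloy into compression.
Setting the final lengths equal and cancelling L: (α₁ − α₂)ΔT = P/(A₁E₁) + P/(A₂E₂).
|α₁ − α₂|·ΔT = 16.9×10⁻⁶ × 113 = 0.00191.
1/(A₁E₁) + 1/(A₂E₂) = 1/(1450×45×10³) + 1/(575×108×10³) = 3.143×10⁻⁸ N⁻¹.
P = 0.00191 / 3.143×10⁻⁸ = 60760 N = 60.76 kN.
σ_{titanium alloy} = P/A₂ = 60760/575 = 105.7 MPa, compressive.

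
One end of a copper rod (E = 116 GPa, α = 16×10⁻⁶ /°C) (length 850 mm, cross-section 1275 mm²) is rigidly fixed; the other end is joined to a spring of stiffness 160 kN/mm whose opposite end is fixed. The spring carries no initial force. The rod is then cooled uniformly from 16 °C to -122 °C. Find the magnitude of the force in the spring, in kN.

P ≈ 156 kN

If the spring were absent the rod would shorten by αΔT L = 16×10⁻⁶ × 138 × 850 = 1.877 mm.
Let P be the tensile force in the spring. The rod extends elastically by PL/(AE) and the spring stretches by P/k; together these equal δ_free.
P [ L/(AE) + 1/k ] = δ_free → P [ 850/(1275×116×10³) + 1/(160×10³) ] = 1.877.
P = 1.877 / 1.2×10⁻⁵ = 156400 N.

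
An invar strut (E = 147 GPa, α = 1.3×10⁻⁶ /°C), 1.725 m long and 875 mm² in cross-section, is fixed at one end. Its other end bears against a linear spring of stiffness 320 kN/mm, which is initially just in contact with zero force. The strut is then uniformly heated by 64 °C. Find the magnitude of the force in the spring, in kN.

P ≈ 8.68 kN

The unrestrained thermal change is αΔT L = 1.3×10⁻⁶ × 64 × 1725 = 0.1435 mm.
Let P be the compressive force at the spring. The strut shortens elastically by PL/(AE) and the spring compresses by P/k; together these equal δ_free.
P [ L/(AE) + 1/k ] = δ_free → P [ 1725/(875×147×10³) + 1/(320×10³) ] = 0.1435.
P = 0.1435 / 1.654×10⁻⁵ = 8679 N.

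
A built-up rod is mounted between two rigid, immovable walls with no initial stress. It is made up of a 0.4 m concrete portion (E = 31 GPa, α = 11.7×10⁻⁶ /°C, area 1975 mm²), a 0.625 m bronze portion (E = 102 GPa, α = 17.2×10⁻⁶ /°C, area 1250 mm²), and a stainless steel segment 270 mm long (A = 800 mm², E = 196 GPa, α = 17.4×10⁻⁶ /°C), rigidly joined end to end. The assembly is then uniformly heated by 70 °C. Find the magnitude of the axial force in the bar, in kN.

If the supports were absent, the total length change would be Σ αᵢΔT Lᵢ = 11.7×10⁻⁶×70×400 + 17.2×10⁻⁶×70×625 + 17.4×10⁻⁶×70×270 = 1.409 mm.
The rigid supports impose zero overall length change; the single axial force P common to all segments must satisfy P Σ Lᵢ/(AᵢEᵢ) = δ_free.
Σ Lᵢ/(AᵢEᵢ) = 400/(1975×31×10³) + 625/(1250×102×10³) + 270/(800×196×10³) = 1.316×10⁻⁵ mm/N.
P = 1.409 / 1.316×10⁻⁵ = 107100 N = 107.1 kN, compressive.

P ≈ 107 kN (compressive)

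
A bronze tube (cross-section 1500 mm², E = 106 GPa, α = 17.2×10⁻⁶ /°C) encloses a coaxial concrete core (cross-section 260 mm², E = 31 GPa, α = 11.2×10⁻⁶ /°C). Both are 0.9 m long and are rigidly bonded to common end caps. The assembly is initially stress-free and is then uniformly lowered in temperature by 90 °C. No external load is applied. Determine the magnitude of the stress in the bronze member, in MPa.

Equilibrium of a rigid end plate with no external load gives equal and opposite internal forces ±P in the two members. Since α_{bronze} > α_{concrete}, cooling drives the bronze into tension and the concrete into compression.
Equating the net (thermal + elastic) strains gives |α₁ − α₂|·ΔT = P·[1/(A₁E₁) + 1/(A₂E₂)].
|α₁ − α₂|·ΔT = 6×10⁻⁶ × 90 = 0.00054.
1/(A₁E₁) + 1/(A₂E₂) = 1/(1500×106×10³) + 1/(260×31×10³) = 1.304×10⁻⁷ N⁻¹.
So P = 0.00054 / 1.304×10⁻⁷ = 4.142 kN.
σ_{bronze} = P/A₁ = 4142/1500 = 2.762 MPa, tensile.

σ ≈ 2.76 MPa (tensile)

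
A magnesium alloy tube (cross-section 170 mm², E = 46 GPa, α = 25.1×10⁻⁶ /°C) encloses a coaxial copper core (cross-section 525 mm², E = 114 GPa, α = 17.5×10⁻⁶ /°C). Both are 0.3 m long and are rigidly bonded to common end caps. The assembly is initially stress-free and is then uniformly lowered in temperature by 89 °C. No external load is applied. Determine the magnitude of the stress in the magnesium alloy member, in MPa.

Equilibrium of a rigid end plate with no external load gives equal and opposite internal forces ±P in the two members. Since α_{magnesium alloy} > α_{copper}, cooling drives the magnesium alloy into tension and the copper into compression.
Compatibility of the two members (thermal + elastic change equal): (α₁ − α₂)ΔT = P·[1/(A₁E₁) + 1/(A₂E₂)].
|α₁ − α₂|·ΔT = 7.6×10⁻⁶ × 89 = 0.0006764.
1/(A₁E₁) + 1/(A₂E₂) = 1/(170×46×10³) + 1/(525×114×10³) = 1.446×10⁻⁷ N⁻¹.
So P = 0.0006764 / 1.446×10⁻⁷ = 4.678 kN.
σ_{magnesium alloy} = P/A₁ = 4678/170 = 27.52 MPa, tensile.

σ ≈ 27.5 MPa (tensile)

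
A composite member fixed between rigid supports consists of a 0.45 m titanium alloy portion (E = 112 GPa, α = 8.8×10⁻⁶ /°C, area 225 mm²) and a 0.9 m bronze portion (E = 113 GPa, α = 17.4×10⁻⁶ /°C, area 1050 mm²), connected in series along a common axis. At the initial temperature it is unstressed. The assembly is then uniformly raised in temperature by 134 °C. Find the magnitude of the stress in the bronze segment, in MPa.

If the supports were absent, the total length change would be Σ αᵢΔT Lᵢ = 8.8×10⁻⁶×134×450 + 17.4×10⁻⁶×134×900 = 2.629 mm.
Since the ends are fixed, an axial force P builds up, equal in every segment, with P · Σ Lᵢ/(AᵢEᵢ) = δ_free.
Σ Lᵢ/(AᵢEᵢ) = 450/(225×112×10³) + 900/(1050×113×10³) = 2.544×10⁻⁵ mm/N.
So P = 2.629 / 2.544×10⁻⁵ = 103.3 kN, compressive.
σ_{bronze} = P / A = 103300 / 1050 = 98.41 MPa.

σ ≈ 98.4 MPa (compressive)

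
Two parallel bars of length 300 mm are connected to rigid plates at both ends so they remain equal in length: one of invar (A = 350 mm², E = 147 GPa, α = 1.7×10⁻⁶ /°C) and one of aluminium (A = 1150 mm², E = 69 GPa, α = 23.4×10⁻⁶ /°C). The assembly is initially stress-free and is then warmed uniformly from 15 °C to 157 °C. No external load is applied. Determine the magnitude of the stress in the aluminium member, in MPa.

Equilibrium of a rigid end plate with no external load gives equal and opposite internal forces ±P in the two members. Since α_{aluminium} > α_{invar}, heating drives the aluminium into compression and the invar into tension.
Compatibility of the two members (thermal + elastic change equal): (α₁ − α₂)ΔT = P·[1/(A₁E₁) + 1/(A₂E₂)].
|α₁ − α₂|·ΔT = 21.7×10⁻⁶ × 142 = 0.003081.
1/(A₁E₁) + 1/(A₂E₂) = 1/(350×147×10³) + 1/(1150×69×10³) = 3.204×10⁻⁸ N⁻¹.
So P = 0.003081 / 3.204×10⁻⁸ = 96.18 kN.
σ_{aluminium} = P/A₂ = 96180/1150 = 83.63 MPa, compressive.

σ ≈ 83.6 MPa (compressive)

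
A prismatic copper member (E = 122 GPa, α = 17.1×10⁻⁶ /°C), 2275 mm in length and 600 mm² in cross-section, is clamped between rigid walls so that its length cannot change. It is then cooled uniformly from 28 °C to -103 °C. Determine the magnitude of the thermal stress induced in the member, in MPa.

σ ≈ 273 MPa (tensile)

Because both ends are immovable the net strain is zero, and the suppressed thermal strain is αΔT = 17.1×10⁻⁶ × 131 = 2240.1×10⁻⁶.
Hence σ = E·αΔT = 122×10³ × 2240.1×10⁻⁶ = 273.3 MPa, tensile.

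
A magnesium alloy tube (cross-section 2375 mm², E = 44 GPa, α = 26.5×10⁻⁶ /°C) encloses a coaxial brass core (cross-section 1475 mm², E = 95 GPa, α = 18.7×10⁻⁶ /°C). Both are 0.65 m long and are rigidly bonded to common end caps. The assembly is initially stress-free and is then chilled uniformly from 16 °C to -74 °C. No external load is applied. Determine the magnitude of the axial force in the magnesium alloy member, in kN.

Equilibrium of a rigid end plate with no external load gives equal and opposite internal forces ±P in the two members. Since α_{magnesium alloy} > α_{brass}, cooling drives the magnesium alloy into tension and the brass into compression.
Setting the final lengths equal and cancelling L: (α₁ − α₂)ΔT = P/(A₁E₁) + P/(A₂E₂).
|α₁ − α₂|·ΔT = 7.8×10⁻⁶ × 90 = 0.000702.
1/(A₁E₁) + 1/(A₂E₂) = 1/(2375×44×10³) + 1/(1475×95×10³) = 1.671×10⁻⁸ N⁻¹.
P = 0.000702 / 1.671×10⁻⁸ = 42020 N = 42.02 kN.

P ≈ 42 kN (tensile in the magnesium alloy)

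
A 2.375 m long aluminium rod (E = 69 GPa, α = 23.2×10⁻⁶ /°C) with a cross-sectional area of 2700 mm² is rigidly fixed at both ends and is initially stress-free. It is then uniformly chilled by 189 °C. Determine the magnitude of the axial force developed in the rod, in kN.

P ≈ 817 kN (tensile)

With zero net strain, σ = E·αΔT = 69 GPa × 23.2×10⁻⁶ × 189 = 302.6 MPa.
P = AEαΔT = 2700 × 69×10³ × 23.2×10⁻⁶ × 189 = 816.9 kN (tensile).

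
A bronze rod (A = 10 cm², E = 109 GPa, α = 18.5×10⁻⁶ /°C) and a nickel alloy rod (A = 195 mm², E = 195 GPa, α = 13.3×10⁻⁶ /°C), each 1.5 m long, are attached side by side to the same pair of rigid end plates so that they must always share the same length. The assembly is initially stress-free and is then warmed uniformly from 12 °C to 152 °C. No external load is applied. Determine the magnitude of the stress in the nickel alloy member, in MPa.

Both members must finish at the same length. With the larger α, the bronze tends to over-expand; the plates restrain it, putting the bronze in compression and the nickel alloy in tension. With no external load the two internal forces are equal and opposite, magnitude P.
Compatibility of the two members (thermal + elastic change equal): (α₁ − α₂)ΔT = P·[1/(A₁E₁) + 1/(A₂E₂)].
|α₁ − α₂|·ΔT = 5.2×10⁻⁶ × 140 = 0.000728.
1/(A₁E₁) + 1/(A₂E₂) = 1/(1000×109×10³) + 1/(195×195×10³) = 3.547×10⁻⁸ N⁻¹.
So P = 0.000728 / 3.547×10⁻⁸ = 20.52 kN.
σ_{nickel alloy} = P/A₂ = 20520/195 = 105.2 MPa, tensile.

σ ≈ 105 MPa (tensile)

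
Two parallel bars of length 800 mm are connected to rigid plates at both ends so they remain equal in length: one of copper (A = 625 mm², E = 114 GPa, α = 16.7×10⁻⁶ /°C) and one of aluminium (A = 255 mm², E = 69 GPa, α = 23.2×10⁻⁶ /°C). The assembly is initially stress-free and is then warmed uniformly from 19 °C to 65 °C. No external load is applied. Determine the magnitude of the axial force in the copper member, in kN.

P ≈ 4.22 kN (tensile in the copper)

Equilibrium of a rigid end plate with no external load gives equal and opposite internal forces ±P in the two members. Since α_{aluminium} > α_{copper}, heating drives the aluminium into compression and the copper into tension.
Setting the final lengths equal and cancelling L: (α₁ − α₂)ΔT = P/(A₁E₁) + P/(A₂E₂).
|α₁ − α₂|·ΔT = 6.5×10⁻⁶ × 46 = 0.000299.
1/(A₁E₁) + 1/(A₂E₂) = 1/(625×114×10³) + 1/(255×69×10³) = 7.087×10⁻⁸ N⁻¹.
So P = 0.000299 / 7.087×10⁻⁸ = 4.219 kN.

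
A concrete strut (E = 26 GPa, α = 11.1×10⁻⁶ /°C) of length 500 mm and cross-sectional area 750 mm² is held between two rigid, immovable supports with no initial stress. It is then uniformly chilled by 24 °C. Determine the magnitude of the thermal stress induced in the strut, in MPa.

The supports are rigid, so the total axial strain is zero. The restrained thermal strain is ε = αΔT = 11.1×10⁻⁶ × 24 = 266.4×10⁻⁶.
The stress required to suppress this strain is σ = Eε = 26×10³ × 266.4×10⁻⁶ = 6.926 MPa, tensile since the strut is trying to contract.

σ ≈ 6.93 MPa (tensile)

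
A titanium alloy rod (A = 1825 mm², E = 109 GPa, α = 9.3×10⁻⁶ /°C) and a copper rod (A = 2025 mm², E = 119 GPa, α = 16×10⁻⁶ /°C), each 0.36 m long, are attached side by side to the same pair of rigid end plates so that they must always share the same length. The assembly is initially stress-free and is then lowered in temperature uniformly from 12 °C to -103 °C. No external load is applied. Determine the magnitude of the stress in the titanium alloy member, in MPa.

Equilibrium of a rigid end plate with no external load gives equal and opposite internal forces ±P in the two members. Since α_{copper} > α_{titanium alloy}, cooling drives the copper into tension and the titanium alloy into compression.
Equating the net (thermal + elastic) strains gives |α₁ − α₂|·ΔT = P·[1/(A₁E₁) + 1/(A₂E₂)].
|α₁ − α₂|·ΔT = 6.7×10⁻⁶ × 115 = 0.0007705.
1/(A₁E₁) + 1/(A₂E₂) = 1/(1825×109×10³) + 1/(2025×119×10³) = 9.177×10⁻⁹ N⁻¹.
P = 0.0007705 / 9.177×10⁻⁹ = 83960 N = 83.96 kN.
σ_{titanium alloy} = P/A₁ = 83960/1825 = 46.01 MPa, compressive.

σ ≈ 46 MPa (compressive)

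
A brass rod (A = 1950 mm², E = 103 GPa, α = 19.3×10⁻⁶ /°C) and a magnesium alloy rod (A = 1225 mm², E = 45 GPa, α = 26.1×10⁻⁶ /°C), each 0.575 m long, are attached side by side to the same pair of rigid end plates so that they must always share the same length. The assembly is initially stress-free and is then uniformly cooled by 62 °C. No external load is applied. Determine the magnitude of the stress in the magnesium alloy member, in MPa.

Equilibrium of a rigid end plate with no external load gives equal and opposite internal forces ±P in the two members. Since α_{magnesium alloy} > α_{brass}, cooling drives the magnesium alloy into tension and the brass into compression.
Setting the final lengths equal and cancelling L: (α₁ − α₂)ΔT = P/(A₁E₁) + P/(A₂E₂).
|α₁ − α₂|·ΔT = 6.8×10⁻⁶ × 62 = 0.0004216.
1/(A₁E₁) + 1/(A₂E₂) = 1/(1950×103×10³) + 1/(1225×45×10³) = 2.312×10⁻⁸ N⁻¹.
So P = 0.0004216 / 2.312×10⁻⁸ = 18.24 kN.
σ_{magnesium alloy} = P/A₂ = 18240/1225 = 14.89 MPa, tensile.

σ ≈ 14.9 MPa (tensile)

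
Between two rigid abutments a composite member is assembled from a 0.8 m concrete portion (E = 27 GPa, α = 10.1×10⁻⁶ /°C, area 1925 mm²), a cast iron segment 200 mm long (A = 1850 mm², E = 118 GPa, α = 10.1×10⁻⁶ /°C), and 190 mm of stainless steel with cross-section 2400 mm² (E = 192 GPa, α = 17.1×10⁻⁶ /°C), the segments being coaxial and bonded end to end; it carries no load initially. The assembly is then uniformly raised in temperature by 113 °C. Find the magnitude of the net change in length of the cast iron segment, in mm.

|ΔL| ≈ 0.146 mm

If the supports were absent, the total length change would be Σ αᵢΔT Lᵢ = 10.1×10⁻⁶×113×800 + 10.1×10⁻⁶×113×200 + 17.1×10⁻⁶×113×190 = 1.508 mm.
The rigid supports impose zero overall length change; the single axial force P common to all segments must satisfy P Σ Lᵢ/(AᵢEᵢ) = δ_free.
The series flexibility is Σ Lᵢ/(AᵢEᵢ) = 800/(1925×27×10³) + 200/(1850×118×10³) + 190/(2400×192×10³) = 1.672×10⁻⁵ mm/N.
Hence P = δ_free / Σ(L/AE) = 1.508/1.672×10⁻⁵ = 90.21 kN (compressive).
For the cast iron segment, free thermal change = 10.1×10⁻⁶×113×200 = 0.2283 mm and elastic change from P = 90210×200/(1850×118×10³) = 0.08265 mm; these oppose, so the net change is 0.146 mm (segment lengthens).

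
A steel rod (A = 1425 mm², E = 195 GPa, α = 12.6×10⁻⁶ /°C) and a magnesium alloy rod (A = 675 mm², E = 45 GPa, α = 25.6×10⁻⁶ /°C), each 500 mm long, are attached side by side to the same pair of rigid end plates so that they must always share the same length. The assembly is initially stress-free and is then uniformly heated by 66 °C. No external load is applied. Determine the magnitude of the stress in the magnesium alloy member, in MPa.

σ ≈ 34.8 MPa (compressive)

Both members must finish at the same length. With the larger α, the magnesium alloy tends to over-expand; the plates restrain it, putting the magnesium alloy in compression and the steel in tension. With no external load the two internal forces are equal and opposite, magnitude P.
Compatibility of the two members (thermal + elastic change equal): (α₁ − α₂)ΔT = P·[1/(A₁E₁) + 1/(A₂E₂)].
|α₁ − α₂|·ΔT = 13×10⁻⁶ × 66 = 0.000858.
1/(A₁E₁) + 1/(A₂E₂) = 1/(1425×195×10³) + 1/(675×45×10³) = 3.652×10⁻⁸ N⁻¹.
So P = 0.000858 / 3.652×10⁻⁸ = 23.49 kN.
σ_{magnesium alloy} = P/A₂ = 23490/675 = 34.81 MPa, compressive.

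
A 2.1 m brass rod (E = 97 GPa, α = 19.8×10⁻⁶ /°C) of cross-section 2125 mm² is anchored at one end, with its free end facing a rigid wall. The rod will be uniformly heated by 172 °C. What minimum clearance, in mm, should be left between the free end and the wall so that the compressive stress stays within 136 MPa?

g ≈ 4.21 mm

Free expansion if unrestrained: δ_free = αΔT L = 19.8×10⁻⁶ × 172 × 2100 = 7.152 mm.
A stress of 136 MPa corresponds to the wall pushing the rod back by σL/E = 136×2100/(97×10³) = 2.944 mm.
The gap must absorb the remainder: g_min = 7.152 − 2.944 = 4.207 mm.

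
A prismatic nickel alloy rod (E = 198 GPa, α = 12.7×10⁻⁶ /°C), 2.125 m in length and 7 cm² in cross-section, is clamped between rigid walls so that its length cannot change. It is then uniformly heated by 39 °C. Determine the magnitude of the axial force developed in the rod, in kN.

The ends cannot move, so σ = EαΔT = 198×10³ × 12.7×10⁻⁶ × 39 = 98.07 MPa.
P = AEαΔT = 700 × 198×10³ × 12.7×10⁻⁶ × 39 = 68.65 kN (compressive).

P ≈ 68.6 kN (compressive)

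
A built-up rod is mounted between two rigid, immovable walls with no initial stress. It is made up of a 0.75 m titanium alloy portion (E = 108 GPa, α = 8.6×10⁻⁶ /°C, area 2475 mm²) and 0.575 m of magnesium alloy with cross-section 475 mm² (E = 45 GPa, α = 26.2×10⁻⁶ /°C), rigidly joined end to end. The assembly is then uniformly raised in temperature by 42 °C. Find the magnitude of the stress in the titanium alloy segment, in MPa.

Free thermal expansion of the whole bar: Σ αᵢΔT Lᵢ = 8.6×10⁻⁶×42×750 + 26.2×10⁻⁶×42×575 = 0.9036 mm.
The walls prevent any net length change, so an axial force P (same in every segment) develops. Compatibility: P · Σ Lᵢ/(AᵢEᵢ) = δ_free.
Σ Lᵢ/(AᵢEᵢ) = 750/(2475×108×10³) + 575/(475×45×10³) = 2.971×10⁻⁵ mm/N.
P = 0.9036 / 2.971×10⁻⁵ = 30420 N = 30.42 kN, compressive.
σ_{titanium alloy} = P / A = 30420 / 2475 = 12.29 MPa.

σ ≈ 12.3 MPa (compressive)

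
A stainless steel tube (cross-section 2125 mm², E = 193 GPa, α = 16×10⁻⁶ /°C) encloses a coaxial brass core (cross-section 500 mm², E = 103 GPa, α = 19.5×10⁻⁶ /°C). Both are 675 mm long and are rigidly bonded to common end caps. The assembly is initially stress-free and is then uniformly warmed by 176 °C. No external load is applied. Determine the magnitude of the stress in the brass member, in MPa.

Both members must finish at the same length. With the larger α, the brass tends to over-expand; the plates restrain it, putting the brass in compression and the stainless steel in tension. With no external load the two internal forces are equal and opposite, magnitude P.
Setting the final lengths equal and cancelling L: (α₁ − α₂)ΔT = P/(A₁E₁) + P/(A₂E₂).
|α₁ − α₂|·ΔT = 3.5×10⁻⁶ × 176 = 0.000616.
1/(A₁E₁) + 1/(A₂E₂) = 1/(2125×193×10³) + 1/(500×103×10³) = 2.186×10⁻⁸ N⁻¹.
P = 0.000616 / 2.186×10⁻⁸ = 28180 N = 28.18 kN.
σ_{brass} = P/A₂ = 28180/500 = 56.37 MPa, compressive.

σ ≈ 56.4 MPa (compressive)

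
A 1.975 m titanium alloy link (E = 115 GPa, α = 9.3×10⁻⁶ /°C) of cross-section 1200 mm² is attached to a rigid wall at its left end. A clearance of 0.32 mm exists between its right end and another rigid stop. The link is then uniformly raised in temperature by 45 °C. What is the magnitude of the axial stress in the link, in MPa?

If the wall were absent the link would grow by αΔT L = 9.3×10⁻⁶ × 45 × 1975 = 0.8265 mm.
After closing the 0.32 mm clearance, 0.8265 − 0.32 = 0.5065 mm of expansion remains to be suppressed by the wall.
So σ = E(δ_free − g)/L = 115×10³ × 0.5065/1975 = 29.49 MPa.

σ ≈ 29.5 MPa (compressive)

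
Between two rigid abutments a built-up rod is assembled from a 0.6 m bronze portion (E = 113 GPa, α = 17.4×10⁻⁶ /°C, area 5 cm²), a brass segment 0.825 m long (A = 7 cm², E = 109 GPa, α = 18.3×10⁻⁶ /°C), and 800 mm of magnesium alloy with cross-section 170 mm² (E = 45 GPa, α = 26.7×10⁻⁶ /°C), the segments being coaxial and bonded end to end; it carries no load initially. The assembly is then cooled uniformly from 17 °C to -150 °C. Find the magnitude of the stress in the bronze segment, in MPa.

With the walls removed the bar would change length by δ_free = Σ αᵢΔT Lᵢ = 17.4×10⁻⁶×167×600 + 18.3×10⁻⁶×167×825 + 26.7×10⁻⁶×167×800 = 7.832 mm.
Since the ends are fixed, an axial force P builds up, equal in every segment, with P · Σ Lᵢ/(AᵢEᵢ) = δ_free.
Σ Lᵢ/(AᵢEᵢ) = 600/(500×113×10³) + 825/(700×109×10³) + 800/(170×45×10³) = 0.000126 mm/N.
So P = 7.832 / 0.000126 = 62.15 kN, tensile.
σ_{bronze} = P / A = 62150 / 500 = 124.3 MPa.

σ ≈ 124 MPa (tensile)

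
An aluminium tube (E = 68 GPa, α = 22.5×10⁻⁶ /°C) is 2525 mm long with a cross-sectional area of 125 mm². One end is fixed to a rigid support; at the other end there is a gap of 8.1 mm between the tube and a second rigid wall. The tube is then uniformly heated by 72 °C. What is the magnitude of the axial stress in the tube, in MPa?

σ ≈ 0 MPa

Unrestrained expansion: δ_free = αΔT L = 22.5×10⁻⁶ × 72 × 2525 = 4.09 mm.
This is smaller than the 8.1 mm clearance, so the tube expands freely without reaching the stop — the stress is zero.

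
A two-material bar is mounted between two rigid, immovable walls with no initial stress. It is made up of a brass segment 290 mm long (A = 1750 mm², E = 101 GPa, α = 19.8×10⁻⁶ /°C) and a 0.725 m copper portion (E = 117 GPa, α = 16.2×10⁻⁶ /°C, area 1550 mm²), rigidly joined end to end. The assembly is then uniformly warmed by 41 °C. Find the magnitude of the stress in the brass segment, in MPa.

Free thermal expansion of the whole bar: Σ αᵢΔT Lᵢ = 19.8×10⁻⁶×41×290 + 16.2×10⁻⁶×41×725 = 0.717 mm.
The rigid supports impose zero overall length change; the single axial force P common to all segments must satisfy P Σ Lᵢ/(AᵢEᵢ) = δ_free.
The series flexibility is Σ Lᵢ/(AᵢEᵢ) = 290/(1750×101×10³) + 725/(1550×117×10³) = 5.639×10⁻⁶ mm/N.
P = 0.717 / 5.639×10⁻⁶ = 127200 N = 127.2 kN, compressive.
σ_{brass} = P / A = 127200 / 1750 = 72.66 MPa.

σ ≈ 72.7 MPa (compressive)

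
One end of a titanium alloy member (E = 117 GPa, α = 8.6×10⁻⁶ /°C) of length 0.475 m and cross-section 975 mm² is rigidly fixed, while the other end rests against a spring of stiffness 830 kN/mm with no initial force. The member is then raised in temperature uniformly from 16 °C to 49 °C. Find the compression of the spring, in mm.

δ ≈ 0.0303 mm

If the spring were absent the member would lengthen by αΔT L = 8.6×10⁻⁶ × 33 × 475 = 0.1348 mm.
With a force P in the spring, the elastic change of the member is PL/(AE) and that of the spring is P/k; compatibility requires their sum to equal δ_free.
P [ L/(AE) + 1/k ] = δ_free → P [ 475/(975×117×10³) + 1/(830×10³) ] = 0.1348.
P = 0.1348 / 5.369×10⁻⁶ = 25110 N.
Spring compression = P/k = 25110/(830×10³) = 0.03025 mm.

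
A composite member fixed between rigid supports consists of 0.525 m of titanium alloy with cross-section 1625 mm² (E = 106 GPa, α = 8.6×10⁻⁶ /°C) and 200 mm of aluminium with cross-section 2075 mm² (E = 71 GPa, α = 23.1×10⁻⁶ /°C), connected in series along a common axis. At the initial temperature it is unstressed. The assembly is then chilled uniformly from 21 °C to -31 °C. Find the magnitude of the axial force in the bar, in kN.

With the walls removed the bar would change length by δ_free = Σ αᵢΔT Lᵢ = 8.6×10⁻⁶×52×525 + 23.1×10⁻⁶×52×200 = 0.475 mm.
Since the ends are fixed, an axial force P builds up, equal in every segment, with P · Σ Lᵢ/(AᵢEᵢ) = δ_free.
Σ Lᵢ/(AᵢEᵢ) = 525/(1625×106×10³) + 200/(2075×71×10³) = 4.405×10⁻⁶ mm/N.
So P = 0.475 / 4.405×10⁻⁶ = 107.8 kN, tensile.

P ≈ 108 kN (tensile)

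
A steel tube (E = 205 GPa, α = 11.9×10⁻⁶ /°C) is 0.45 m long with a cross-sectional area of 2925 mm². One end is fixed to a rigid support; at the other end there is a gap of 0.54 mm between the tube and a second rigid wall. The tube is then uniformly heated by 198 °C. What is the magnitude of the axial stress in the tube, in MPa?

Free thermal elongation = αΔT L = 11.9×10⁻⁶ × 198 × 450 = 1.06 mm.
After closing the 0.54 mm clearance, 1.06 − 0.54 = 0.5203 mm of expansion remains to be suppressed by the wall.
So σ = E(δ_free − g)/L = 205×10³ × 0.5203/450 = 237 MPa.

σ ≈ 237 MPa (compressive)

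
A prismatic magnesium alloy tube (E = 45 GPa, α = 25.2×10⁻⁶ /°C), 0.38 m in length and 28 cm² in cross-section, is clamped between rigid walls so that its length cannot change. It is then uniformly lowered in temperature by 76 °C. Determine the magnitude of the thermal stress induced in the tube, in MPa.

σ ≈ 86.2 MPa (tensile)

With length fixed, the mechanical strain must cancel the thermal strain αΔT = 25.2×10⁻⁶ × 76 = 1915.2×10⁻⁶.
The stress required to suppress this strain is σ = Eε = 45×10³ × 1915.2×10⁻⁶ = 86.18 MPa, tensile since the tube is trying to contract.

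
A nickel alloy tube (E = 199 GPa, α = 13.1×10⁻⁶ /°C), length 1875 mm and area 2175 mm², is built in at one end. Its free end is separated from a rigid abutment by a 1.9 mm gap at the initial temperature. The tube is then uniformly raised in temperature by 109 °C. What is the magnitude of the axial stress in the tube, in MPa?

σ ≈ 82.5 MPa (compressive)

Free thermal elongation = αΔT L = 13.1×10⁻⁶ × 109 × 1875 = 2.677 mm.
After closing the 1.9 mm clearance, 2.677 − 1.9 = 0.7773 mm of expansion remains to be suppressed by the wall.
That suppressed elongation corresponds to σ = E·Δ/L = 199×10³ × 0.7773/1875 = 82.5 MPa.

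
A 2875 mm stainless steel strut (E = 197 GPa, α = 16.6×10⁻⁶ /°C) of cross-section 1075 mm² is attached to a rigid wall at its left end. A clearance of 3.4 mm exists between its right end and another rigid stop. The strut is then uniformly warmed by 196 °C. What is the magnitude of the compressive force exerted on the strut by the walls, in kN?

P ≈ 439 kN

Unrestrained expansion: δ_free = αΔT L = 16.6×10⁻⁶ × 196 × 2875 = 9.354 mm.
The gap closes (δ_free > 3.4 mm) and the wall then resists a further 9.354 − 3.4 = 5.954 mm of expansion.
Compatibility: PL/(AE) = 5.954 mm, so σ = P/A = E × (5.954/2875) = 408 MPa.
P = σA = 408 × 1075 = 438.6 kN.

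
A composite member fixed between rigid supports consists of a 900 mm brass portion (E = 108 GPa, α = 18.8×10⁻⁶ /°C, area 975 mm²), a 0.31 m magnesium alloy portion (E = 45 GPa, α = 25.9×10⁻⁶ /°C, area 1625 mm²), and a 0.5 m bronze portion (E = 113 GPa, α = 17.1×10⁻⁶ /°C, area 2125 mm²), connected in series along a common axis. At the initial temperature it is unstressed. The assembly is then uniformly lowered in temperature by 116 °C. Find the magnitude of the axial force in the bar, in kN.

P ≈ 261 kN (tensile)

Free thermal contraction of the whole bar: Σ αᵢΔT Lᵢ = 18.8×10⁻⁶×116×900 + 25.9×10⁻⁶×116×310 + 17.1×10⁻⁶×116×500 = 3.886 mm.
Since the ends are fixed, an axial force P builds up, equal in every segment, with P · Σ Lᵢ/(AᵢEᵢ) = δ_free.
The series flexibility is Σ Lᵢ/(AᵢEᵢ) = 900/(975×108×10³) + 310/(1625×45×10³) + 500/(2125×113×10³) = 1.487×10⁻⁵ mm/N.
So P = 3.886 / 1.487×10⁻⁵ = 261.3 kN, tensile.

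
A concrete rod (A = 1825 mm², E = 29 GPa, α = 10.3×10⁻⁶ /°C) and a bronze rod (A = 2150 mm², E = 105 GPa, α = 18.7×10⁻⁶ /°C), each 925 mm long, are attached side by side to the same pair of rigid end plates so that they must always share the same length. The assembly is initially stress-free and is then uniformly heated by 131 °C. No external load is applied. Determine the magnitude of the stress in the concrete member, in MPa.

Equilibrium of a rigid end plate with no external load gives equal and opposite internal forces ±P in the two members. Since α_{bronze} > α_{concrete}, heating drives the bronze into compression and the concrete into tension.
Compatibility of the two members (thermal + elastic change equal): (α₁ − α₂)ΔT = P·[1/(A₁E₁) + 1/(A₂E₂)].
|α₁ − α₂|·ΔT = 8.4×10⁻⁶ × 131 = 0.0011.
1/(A₁E₁) + 1/(A₂E₂) = 1/(1825×29×10³) + 1/(2150×105×10³) = 2.332×10⁻⁸ N⁻¹.
So P = 0.0011 / 2.332×10⁻⁸ = 47.18 kN.
σ_{concrete} = P/A₁ = 47180/1825 = 25.85 MPa, tensile.

σ ≈ 25.9 MPa (tensile)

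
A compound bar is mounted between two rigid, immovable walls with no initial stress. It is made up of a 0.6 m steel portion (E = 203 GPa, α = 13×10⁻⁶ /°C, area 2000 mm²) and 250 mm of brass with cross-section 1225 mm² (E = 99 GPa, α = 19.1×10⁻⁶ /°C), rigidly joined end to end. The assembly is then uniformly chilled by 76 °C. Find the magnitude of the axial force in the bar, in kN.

P ≈ 270 kN (tensile)

If the supports were absent, the total length change would be Σ αᵢΔT Lᵢ = 13×10⁻⁶×76×600 + 19.1×10⁻⁶×76×250 = 0.9557 mm.
The rigid supports impose zero overall length change; the single axial force P common to all segments must satisfy P Σ Lᵢ/(AᵢEᵢ) = δ_free.
Σ Lᵢ/(AᵢEᵢ) = 600/(2000×203×10³) + 250/(1225×99×10³) = 3.539×10⁻⁶ mm/N.
P = 0.9557 / 3.539×10⁻⁶ = 270000 N = 270 kN, tensile.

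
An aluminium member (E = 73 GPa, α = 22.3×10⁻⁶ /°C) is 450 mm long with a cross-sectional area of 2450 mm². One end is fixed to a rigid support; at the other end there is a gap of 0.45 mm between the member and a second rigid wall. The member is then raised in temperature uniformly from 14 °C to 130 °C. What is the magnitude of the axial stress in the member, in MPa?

σ ≈ 116 MPa (compressive)

If the wall were absent the member would grow by αΔT L = 22.3×10⁻⁶ × 116 × 450 = 1.164 mm.
The gap closes (δ_free > 0.45 mm) and the wall then resists a further 1.164 − 0.45 = 0.7141 mm of expansion.
Compatibility: PL/(AE) = 0.7141 mm, so σ = P/A = E × (0.7141/450) = 115.8 MPa.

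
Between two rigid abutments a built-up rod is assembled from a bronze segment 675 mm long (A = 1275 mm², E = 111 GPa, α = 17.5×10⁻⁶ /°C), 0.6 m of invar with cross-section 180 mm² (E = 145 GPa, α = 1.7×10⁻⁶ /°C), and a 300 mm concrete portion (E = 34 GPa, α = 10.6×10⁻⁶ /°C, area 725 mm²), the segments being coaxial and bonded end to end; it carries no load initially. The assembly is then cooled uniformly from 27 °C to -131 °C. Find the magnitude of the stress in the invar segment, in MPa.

Free thermal contraction of the whole bar: Σ αᵢΔT Lᵢ = 17.5×10⁻⁶×158×675 + 1.7×10⁻⁶×158×600 + 10.6×10⁻⁶×158×300 = 2.53 mm.
The walls prevent any net length change, so an axial force P (same in every segment) develops. Compatibility: P · Σ Lᵢ/(AᵢEᵢ) = δ_free.
Σ Lᵢ/(AᵢEᵢ) = 675/(1275×111×10³) + 600/(180×145×10³) + 300/(725×34×10³) = 3.993×10⁻⁵ mm/N.
P = 2.53 / 3.993×10⁻⁵ = 63360 N = 63.36 kN, tensile.
σ_{invar} = P / A = 63360 / 180 = 352 MPa.

σ ≈ 352 MPa (tensile)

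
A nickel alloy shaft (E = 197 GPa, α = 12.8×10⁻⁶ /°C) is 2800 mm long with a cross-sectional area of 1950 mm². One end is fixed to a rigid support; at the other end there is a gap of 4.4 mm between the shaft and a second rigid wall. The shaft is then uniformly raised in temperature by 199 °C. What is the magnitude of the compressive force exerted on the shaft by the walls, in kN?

P ≈ 375 kN

Unrestrained expansion: δ_free = αΔT L = 12.8×10⁻⁶ × 199 × 2800 = 7.132 mm.
The gap closes (δ_free > 4.4 mm) and the wall then resists a further 7.132 − 4.4 = 2.732 mm of expansion.
That suppressed elongation corresponds to σ = E·Δ/L = 197×10³ × 2.732/2800 = 192.2 MPa.
Force on the wall = σA = 192.2 × 1950 mm² = 374.8 kN.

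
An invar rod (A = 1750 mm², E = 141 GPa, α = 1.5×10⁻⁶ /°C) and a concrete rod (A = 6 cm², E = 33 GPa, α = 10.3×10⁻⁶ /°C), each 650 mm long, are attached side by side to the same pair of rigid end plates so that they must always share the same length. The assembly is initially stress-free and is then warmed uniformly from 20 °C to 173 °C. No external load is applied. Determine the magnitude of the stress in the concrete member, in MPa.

Both members must finish at the same length. With the larger α, the concrete tends to over-expand; the plates restrain it, putting the concrete in compression and the invar in tension. With no external load the two internal forces are equal and opposite, magnitude P.
Equating the net (thermal + elastic) strains gives |α₁ − α₂|·ΔT = P·[1/(A₁E₁) + 1/(A₂E₂)].
|α₁ − α₂|·ΔT = 8.8×10⁻⁶ × 153 = 0.001346.
1/(A₁E₁) + 1/(A₂E₂) = 1/(1750×141×10³) + 1/(600×33×10³) = 5.456×10⁻⁸ N⁻¹.
P = 0.001346 / 5.456×10⁻⁸ = 24680 N = 24.68 kN.
σ_{concrete} = P/A₂ = 24680/600 = 41.13 MPa, compressive.

σ ≈ 41.1 MPa (compressive)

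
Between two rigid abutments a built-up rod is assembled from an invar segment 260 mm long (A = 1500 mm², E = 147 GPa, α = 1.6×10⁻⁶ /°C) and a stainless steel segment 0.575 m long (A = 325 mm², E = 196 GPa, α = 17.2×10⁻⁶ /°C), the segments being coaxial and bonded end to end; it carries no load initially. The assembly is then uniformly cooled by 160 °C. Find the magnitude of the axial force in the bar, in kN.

If the supports were absent, the total length change would be Σ αᵢΔT Lᵢ = 1.6×10⁻⁶×160×260 + 17.2×10⁻⁶×160×575 = 1.649 mm.
The walls prevent any net length change, so an axial force P (same in every segment) develops. Compatibility: P · Σ Lᵢ/(AᵢEᵢ) = δ_free.
Σ Lᵢ/(AᵢEᵢ) = 260/(1500×147×10³) + 575/(325×196×10³) = 1.021×10⁻⁵ mm/N.
P = 1.649 / 1.021×10⁻⁵ = 161600 N = 161.6 kN, tensile.

P ≈ 162 kN (tensile)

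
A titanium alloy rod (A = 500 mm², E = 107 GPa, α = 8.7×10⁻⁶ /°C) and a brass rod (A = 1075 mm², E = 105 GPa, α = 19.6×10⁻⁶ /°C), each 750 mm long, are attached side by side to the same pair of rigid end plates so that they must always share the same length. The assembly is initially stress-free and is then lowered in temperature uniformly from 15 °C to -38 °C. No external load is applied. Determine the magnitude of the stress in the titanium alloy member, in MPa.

σ ≈ 41.9 MPa (compressive)

Equilibrium of a rigid end plate with no external load gives equal and opposite internal forces ±P in the two members. Since α_{brass} > α_{titanium alloy}, cooling drives the brass into tension and the titanium alloy into compression.
Compatibility of the two members (thermal + elastic change equal): (α₁ − α₂)ΔT = P·[1/(A₁E₁) + 1/(A₂E₂)].
|α₁ − α₂|·ΔT = 10.9×10⁻⁶ × 53 = 0.0005777.
1/(A₁E₁) + 1/(A₂E₂) = 1/(500×107×10³) + 1/(1075×105×10³) = 2.755×10⁻⁸ N⁻¹.
So P = 0.0005777 / 2.755×10⁻⁸ = 20.97 kN.
σ_{titanium alloy} = P/A₁ = 20970/500 = 41.94 MPa, compressive.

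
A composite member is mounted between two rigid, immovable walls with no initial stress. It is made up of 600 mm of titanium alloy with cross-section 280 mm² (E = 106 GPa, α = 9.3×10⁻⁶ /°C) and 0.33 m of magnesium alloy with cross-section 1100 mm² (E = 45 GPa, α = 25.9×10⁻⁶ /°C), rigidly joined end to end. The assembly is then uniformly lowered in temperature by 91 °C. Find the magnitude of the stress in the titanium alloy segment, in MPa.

σ ≈ 171 MPa (tensile)

If the supports were absent, the total length change would be Σ αᵢΔT Lᵢ = 9.3×10⁻⁶×91×600 + 25.9×10⁻⁶×91×330 = 1.286 mm.
Since the ends are fixed, an axial force P builds up, equal in every segment, with P · Σ Lᵢ/(AᵢEᵢ) = δ_free.
Σ Lᵢ/(AᵢEᵢ) = 600/(280×106×10³) + 330/(1100×45×10³) = 2.688×10⁻⁵ mm/N.
Hence P = δ_free / Σ(L/AE) = 1.286/2.688×10⁻⁵ = 47.82 kN (tensile).
σ_{titanium alloy} = P / A = 47820 / 280 = 170.8 MPa.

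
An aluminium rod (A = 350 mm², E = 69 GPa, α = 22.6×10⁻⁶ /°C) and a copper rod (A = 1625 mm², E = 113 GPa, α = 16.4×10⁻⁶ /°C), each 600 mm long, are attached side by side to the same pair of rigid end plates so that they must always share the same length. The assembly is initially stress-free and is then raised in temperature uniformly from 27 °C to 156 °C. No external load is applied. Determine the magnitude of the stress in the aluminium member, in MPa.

σ ≈ 48.8 MPa (compressive)

The aluminium has the larger α, so on heating it would change length more than the copper if both were free. The rigid plates force a common final length, so the aluminium is put into compression and the copper into tension, with equal and opposite forces P (no external load).
Equating the net (thermal + elastic) strains gives |α₁ − α₂|·ΔT = P·[1/(A₁E₁) + 1/(A₂E₂)].
|α₁ − α₂|·ΔT = 6.2×10⁻⁶ × 129 = 0.0007998.
1/(A₁E₁) + 1/(A₂E₂) = 1/(350×69×10³) + 1/(1625×113×10³) = 4.685×10⁻⁸ N⁻¹.
P = 0.0007998 / 4.685×10⁻⁸ = 17070 N = 17.07 kN.
σ_{aluminium} = P/A₁ = 17070/350 = 48.77 MPa, compressive.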